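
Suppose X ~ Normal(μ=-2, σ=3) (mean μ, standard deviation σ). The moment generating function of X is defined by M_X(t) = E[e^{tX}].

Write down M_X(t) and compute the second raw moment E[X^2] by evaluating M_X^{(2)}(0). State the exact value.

E[X^2] = D^2[M](0) = 13

M_X(t) = e^(9*t^2/2 - 2*t)
D^2[M](t) = (81*t^2*e^(9*t^2/2) - 36*t*e^(9*t^2/2) + 13*e^(9*t^2/2))*e^(-2*t)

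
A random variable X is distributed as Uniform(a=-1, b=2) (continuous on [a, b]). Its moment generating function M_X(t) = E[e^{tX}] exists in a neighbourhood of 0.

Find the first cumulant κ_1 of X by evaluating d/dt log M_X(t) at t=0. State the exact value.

M_X(t) = (e^(2*t) - e^(-t))/(3*t)
K_X(t) = log M_X(t) = -log(t) + log(e^(2*t) - e^(-t)) - log(3)
D[K](t) = (2*t*e^(3*t) + t - e^(3*t) + 1)/(t*e^(3*t) - t)

κ_1 = D[K](0) = 1/2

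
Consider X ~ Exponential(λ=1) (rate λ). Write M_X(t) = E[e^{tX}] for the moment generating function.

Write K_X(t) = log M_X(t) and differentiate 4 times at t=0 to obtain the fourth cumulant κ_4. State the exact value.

κ_4 = K′′′′(0) = 6

M_X(t) = 1/(1 - t)
K_X(t) = log M_X(t) = -log(1 - t)
K′(t) = -1/(t - 1)
K′′(t) = 1/(t^2 - 2*t + 1)
K′′′(t) = -2/(t^3 - 3*t^2 + 3*t - 1)
K′′′′(t) = 6/(t^4 - 4*t^3 + 6*t^2 - 4*t + 1)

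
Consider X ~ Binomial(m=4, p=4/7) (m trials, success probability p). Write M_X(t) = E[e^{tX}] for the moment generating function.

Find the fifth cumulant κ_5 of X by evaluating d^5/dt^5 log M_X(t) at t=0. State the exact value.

M_X(t) = (4*e^(t)/7 + 3/7)^4
K_X(t) = log M_X(t) = 4*log(4*e^(t)/7 + 3/7)
K′(t) = 16*e^(t)/(4*e^(t) + 3)
K′′(t) = 48*e^(t)/(16*e^(2*t) + 24*e^(t) + 9)
K′′′(t) = (-192*e^(2*t) + 144*e^(t))/(64*e^(3*t) + 144*e^(2*t) + 108*e^(t) + 27)
K′′′′(t) = (768*e^(3*t) - 2304*e^(2*t) + 432*e^(t))/(256*e^(4*t) + 768*e^(3*t) + 864*e^(2*t) + 432*e^(t) + 81)
K′′′′′(t) = (-3072*e^(4*t) + 25344*e^(3*t) - 19008*e^(2*t) + 1296*e^(t))/(1024*e^(5*t) + 3840*e^(4*t) + 5760*e^(3*t) + 4320*e^(2*t) + 1620*e^(t) + 243)

κ_5 = K′′′′′(0) = 4560/16807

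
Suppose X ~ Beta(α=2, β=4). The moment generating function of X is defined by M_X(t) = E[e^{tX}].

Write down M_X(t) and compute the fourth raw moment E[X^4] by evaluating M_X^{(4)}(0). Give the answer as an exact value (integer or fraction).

E[X^4] = d^4M/dt^4 |_{t=0} = 5/126

M_X(t) = ₁F₁(2; 6; t)
dM/dt = ₁F₁(3; 7; t)/3
d^2M/dt^2 = ₁F₁(4; 8; t)/7
d^3M/dt^3 = ₁F₁(5; 9; t)/14
d^4M/dt^4 = 5*₁F₁(6; 10; t)/126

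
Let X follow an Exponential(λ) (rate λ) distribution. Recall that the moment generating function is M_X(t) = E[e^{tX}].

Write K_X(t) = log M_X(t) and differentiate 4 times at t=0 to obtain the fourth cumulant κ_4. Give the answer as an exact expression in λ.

κ_4 = K^(4)(0) = 6/λ^4

M_X(t) = λ/(λ - t)
K_X(t) = log M_X(t) = log(λ) - log(λ - t)
K^(4)(t) = 6/(λ^4 - 4*λ^3*t + 6*λ^2*t^2 - 4*λ*t^3 + t^4)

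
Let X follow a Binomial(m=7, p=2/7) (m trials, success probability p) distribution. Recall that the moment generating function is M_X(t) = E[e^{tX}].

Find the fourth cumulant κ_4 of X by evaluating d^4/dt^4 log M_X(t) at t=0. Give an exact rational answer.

M_X(t) = (2*e^(t)/7 + 5/7)^7
K_X(t) = log M_X(t) = 7*log(2*e^(t)/7 + 5/7)
K^(4)(t) = (280*e^(3*t) - 2800*e^(2*t) + 1750*e^(t))/(16*e^(4*t) + 160*e^(3*t) + 600*e^(2*t) + 1000*e^(t) + 625)

κ_4 = K^(4)(0) = -110/343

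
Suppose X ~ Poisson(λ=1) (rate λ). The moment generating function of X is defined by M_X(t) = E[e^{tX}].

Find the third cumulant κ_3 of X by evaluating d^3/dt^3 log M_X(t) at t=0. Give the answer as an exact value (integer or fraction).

M_X(t) = e^(e^(t) - 1)
K_X(t) = log M_X(t) = e^(t) - 1
K′(t) = e^(t)
K′′(t) = e^(t)
K′′′(t) = e^(t)

κ_3 = K′′′(0) = 1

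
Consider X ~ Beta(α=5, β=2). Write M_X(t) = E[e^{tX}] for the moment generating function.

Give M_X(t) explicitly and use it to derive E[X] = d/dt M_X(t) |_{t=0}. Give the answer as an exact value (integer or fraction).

M_X(t) = ₁F₁(5; 7; t)
dM/dt = 5*₁F₁(6; 8; t)/7

E[X] = dM/dt |_{t=0} = 5/7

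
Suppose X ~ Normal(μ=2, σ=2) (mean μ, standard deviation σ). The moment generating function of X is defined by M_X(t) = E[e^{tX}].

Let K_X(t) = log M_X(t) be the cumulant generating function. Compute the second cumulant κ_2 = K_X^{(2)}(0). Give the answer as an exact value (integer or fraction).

κ_2 = K′′(0) = 4

M_X(t) = e^(2*t^2 + 2*t)
K_X(t) = log M_X(t) = 2*t^2 + 2*t
K′(t) = 4*t + 2
K′′(t) = 4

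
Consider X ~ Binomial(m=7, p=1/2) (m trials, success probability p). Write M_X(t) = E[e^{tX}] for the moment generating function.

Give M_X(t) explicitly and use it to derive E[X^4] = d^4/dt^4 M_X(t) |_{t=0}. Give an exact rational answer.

M_X(t) = (e^(t)/2 + 1/2)^7
dM/dt = 7*e^(7*t)/128 + 21*e^(6*t)/64 + 105*e^(5*t)/128 + 35*e^(4*t)/32 + 105*e^(3*t)/128 + 21*e^(2*t)/64 + 7*e^(t)/128
d^2M/dt^2 = 49*e^(7*t)/128 + 63*e^(6*t)/32 + 525*e^(5*t)/128 + 35*e^(4*t)/8 + 315*e^(3*t)/128 + 21*e^(2*t)/32 + 7*e^(t)/128
d^3M/dt^3 = 343*e^(7*t)/128 + 189*e^(6*t)/16 + 2625*e^(5*t)/128 + 35*e^(4*t)/2 + 945*e^(3*t)/128 + 21*e^(2*t)/16 + 7*e^(t)/128
d^4M/dt^4 = 2401*e^(7*t)/128 + 567*e^(6*t)/8 + 13125*e^(5*t)/128 + 70*e^(4*t) + 2835*e^(3*t)/128 + 21*e^(2*t)/8 + 7*e^(t)/128

E[X^4] = d^4M/dt^4 |_{t=0} = 287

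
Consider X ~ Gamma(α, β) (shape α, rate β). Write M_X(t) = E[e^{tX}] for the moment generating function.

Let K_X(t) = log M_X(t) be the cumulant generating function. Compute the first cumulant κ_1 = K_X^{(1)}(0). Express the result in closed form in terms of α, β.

κ_1 = K′(0) = α/β

M_X(t) = (β/(β - t))^α
K_X(t) = log M_X(t) = α*(log(β) - log(β - t))
K′(t) = -α/(-β + t)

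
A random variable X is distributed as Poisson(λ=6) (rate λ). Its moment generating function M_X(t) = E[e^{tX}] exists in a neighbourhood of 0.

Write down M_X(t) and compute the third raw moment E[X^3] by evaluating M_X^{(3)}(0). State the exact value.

M_X(t) = e^(6*e^(t) - 6)
M^(3)(t) = (216*e^(3*t)*e^(6*e^(t)) + 108*e^(2*t)*e^(6*e^(t)) + 6*e^(t)*e^(6*e^(t)))*e^(-6)

E[X^3] = M^(3)(0) = 330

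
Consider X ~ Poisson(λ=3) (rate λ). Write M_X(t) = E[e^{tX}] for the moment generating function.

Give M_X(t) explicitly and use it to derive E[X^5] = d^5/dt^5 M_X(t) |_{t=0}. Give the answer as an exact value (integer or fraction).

E[X^5] = M′′′′′(0) = 1866

M_X(t) = e^(3*e^(t) - 3)
M′(t) = 3*e^(-3)*e^(t)*e^(3*e^(t))
M′′(t) = (9*e^(2*t)*e^(3*e^(t)) + 3*e^(t)*e^(3*e^(t)))*e^(-3)
M′′′(t) = (27*e^(3*t)*e^(3*e^(t)) + 27*e^(2*t)*e^(3*e^(t)) + 3*e^(t)*e^(3*e^(t)))*e^(-3)
M′′′′(t) = (81*e^(4*t)*e^(3*e^(t)) + 162*e^(3*t)*e^(3*e^(t)) + 63*e^(2*t)*e^(3*e^(t)) + 3*e^(t)*e^(3*e^(t)))*e^(-3)
M′′′′′(t) = (243*e^(5*t)*e^(3*e^(t)) + 810*e^(4*t)*e^(3*e^(t)) + 675*e^(3*t)*e^(3*e^(t)) + 135*e^(2*t)*e^(3*e^(t)) + 3*e^(t)*e^(3*e^(t)))*e^(-3)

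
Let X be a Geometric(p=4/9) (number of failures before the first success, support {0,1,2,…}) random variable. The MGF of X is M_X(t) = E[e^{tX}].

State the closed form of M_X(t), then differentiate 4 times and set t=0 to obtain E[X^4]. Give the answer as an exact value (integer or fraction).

E[X^4] = M^(4)(0) = 4865/32

M_X(t) = 4/(9*(1 - 5*e^(t)/9))
M^(4)(t) = (-2500*e^(4*t) - 49500*e^(3*t) - 89100*e^(2*t) - 14580*e^(t))/(3125*e^(5*t) - 28125*e^(4*t) + 101250*e^(3*t) - 182250*e^(2*t) + 164025*e^(t) - 59049)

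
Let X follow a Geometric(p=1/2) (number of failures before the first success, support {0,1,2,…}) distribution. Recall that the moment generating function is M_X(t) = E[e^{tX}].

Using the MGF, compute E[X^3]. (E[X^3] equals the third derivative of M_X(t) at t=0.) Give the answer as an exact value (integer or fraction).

M_X(t) = 1/(2*(1 - e^(t)/2))
D^3[M](t) = (e^(3*t) + 8*e^(2*t) + 4*e^(t))/(e^(4*t) - 8*e^(3*t) + 24*e^(2*t) - 32*e^(t) + 16)

E[X^3] = D^3[M](0) = 13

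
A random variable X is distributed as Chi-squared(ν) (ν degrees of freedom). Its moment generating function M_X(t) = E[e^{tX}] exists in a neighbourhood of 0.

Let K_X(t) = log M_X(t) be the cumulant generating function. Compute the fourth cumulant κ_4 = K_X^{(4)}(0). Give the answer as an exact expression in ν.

κ_4 = K^(4)(0) = 48*ν

M_X(t) = (1 - 2*t)^(-ν/2)
K_X(t) = log M_X(t) = -ν*log(1 - 2*t)/2
K^(4)(t) = 48*ν/(16*t^4 - 32*t^3 + 24*t^2 - 8*t + 1)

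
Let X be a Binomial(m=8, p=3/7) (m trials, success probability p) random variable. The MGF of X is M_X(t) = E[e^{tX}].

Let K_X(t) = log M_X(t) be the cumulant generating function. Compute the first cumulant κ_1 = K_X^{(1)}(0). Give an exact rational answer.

M_X(t) = (3*e^(t)/7 + 4/7)^8
K_X(t) = log M_X(t) = 8*log(3*e^(t)/7 + 4/7)
dK/dt = 24*e^(t)/(3*e^(t) + 4)

κ_1 = dK/dt |_{t=0} = 24/7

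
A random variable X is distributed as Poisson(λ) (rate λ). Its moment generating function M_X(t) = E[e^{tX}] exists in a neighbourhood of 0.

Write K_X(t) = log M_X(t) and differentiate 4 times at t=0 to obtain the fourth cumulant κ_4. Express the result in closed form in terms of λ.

κ_4 = K^(4)(0) = λ

M_X(t) = e^(λ*(e^(t) - 1))
K_X(t) = log M_X(t) = λ*(e^(t) - 1)
K^(4)(t) = λ*e^(t)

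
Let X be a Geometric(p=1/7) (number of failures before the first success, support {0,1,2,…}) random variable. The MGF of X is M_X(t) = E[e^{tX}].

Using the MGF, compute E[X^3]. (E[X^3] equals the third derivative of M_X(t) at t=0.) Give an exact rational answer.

M_X(t) = 1/(7*(1 - 6*e^(t)/7))
M′(t) = 6*e^(t)/(36*e^(2*t) - 84*e^(t) + 49)
M′′(t) = (-36*e^(2*t) - 42*e^(t))/(216*e^(3*t) - 756*e^(2*t) + 882*e^(t) - 343)
M′′′(t) = (216*e^(3*t) + 1008*e^(2*t) + 294*e^(t))/(1296*e^(4*t) - 6048*e^(3*t) + 10584*e^(2*t) - 8232*e^(t) + 2401)

E[X^3] = M′′′(0) = 1518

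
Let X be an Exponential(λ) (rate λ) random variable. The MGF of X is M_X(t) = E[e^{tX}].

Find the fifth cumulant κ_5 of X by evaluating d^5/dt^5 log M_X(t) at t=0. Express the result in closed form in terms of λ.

M_X(t) = λ/(λ - t)
K_X(t) = log M_X(t) = log(λ) - log(λ - t)
K^(5)(t) = -24/(-λ^5 + 5*λ^4*t - 10*λ^3*t^2 + 10*λ^2*t^3 - 5*λ*t^4 + t^5)

κ_5 = K^(5)(0) = 24/λ^5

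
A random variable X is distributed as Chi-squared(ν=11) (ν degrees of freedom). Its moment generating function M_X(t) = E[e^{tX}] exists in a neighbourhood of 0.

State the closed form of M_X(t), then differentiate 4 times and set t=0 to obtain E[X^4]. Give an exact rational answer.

E[X^4] = d^4M/dt^4 |_{t=0} = 36465

M_X(t) = (1 - 2*t)^(-11/2)
dM/dt = 11/(64*t^6*√(1 - 2*t) - 192*t^5*√(1 - 2*t) + 240*t^4*√(1 - 2*t) - 160*t^3*√(1 - 2*t) + 60*t^2*√(1 - 2*t) - 12*t*√(1 - 2*t) + √(1 - 2*t))
d^2M/dt^2 = -143/(128*t^7*√(1 - 2*t) - 448*t^6*√(1 - 2*t) + 672*t^5*√(1 - 2*t) - 560*t^4*√(1 - 2*t) + 280*t^3*√(1 - 2*t) - 84*t^2*√(1 - 2*t) + 14*t*√(1 - 2*t) - √(1 - 2*t))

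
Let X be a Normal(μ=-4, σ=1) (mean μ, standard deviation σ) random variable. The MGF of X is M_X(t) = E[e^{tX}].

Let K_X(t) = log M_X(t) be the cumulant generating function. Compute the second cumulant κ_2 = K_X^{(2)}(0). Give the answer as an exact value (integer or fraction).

κ_2 = K^(2)(0) = 1

M_X(t) = e^(t^2/2 - 4*t)
K_X(t) = log M_X(t) = t^2/2 - 4*t
K^(2)(t) = 1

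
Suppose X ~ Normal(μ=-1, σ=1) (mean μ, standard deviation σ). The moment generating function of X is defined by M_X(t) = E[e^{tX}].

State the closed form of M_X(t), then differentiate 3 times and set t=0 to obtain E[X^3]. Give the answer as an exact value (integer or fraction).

M_X(t) = e^(t^2/2 - t)
M′(t) = t*e^(-t)*e^(t^2/2) - e^(-t)*e^(t^2/2)
M′′(t) = (t^2*e^(t^2/2) - 2*t*e^(t^2/2) + 2*e^(t^2/2))*e^(-t)
M′′′(t) = (t^3*e^(t^2/2) - 3*t^2*e^(t^2/2) + 6*t*e^(t^2/2) - 4*e^(t^2/2))*e^(-t)

E[X^3] = M′′′(0) = -4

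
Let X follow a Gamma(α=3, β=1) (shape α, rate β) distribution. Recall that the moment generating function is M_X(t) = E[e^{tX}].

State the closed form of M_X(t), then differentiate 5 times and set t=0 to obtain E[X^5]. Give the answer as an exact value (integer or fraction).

M_X(t) = (1 - t)^(-3)
dM/dt = 3/(t^4 - 4*t^3 + 6*t^2 - 4*t + 1)
d^2M/dt^2 = -12/(t^5 - 5*t^4 + 10*t^3 - 10*t^2 + 5*t - 1)
d^3M/dt^3 = 60/(t^6 - 6*t^5 + 15*t^4 - 20*t^3 + 15*t^2 - 6*t + 1)
d^4M/dt^4 = -360/(t^7 - 7*t^6 + 21*t^5 - 35*t^4 + 35*t^3 - 21*t^2 + 7*t - 1)
d^5M/dt^5 = 2520/(t^8 - 8*t^7 + 28*t^6 - 56*t^5 + 70*t^4 - 56*t^3 + 28*t^2 - 8*t + 1)

E[X^5] = d^5M/dt^5 |_{t=0} = 2520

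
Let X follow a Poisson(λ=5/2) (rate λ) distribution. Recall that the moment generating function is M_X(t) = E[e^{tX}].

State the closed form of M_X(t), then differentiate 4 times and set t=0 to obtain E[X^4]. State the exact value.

E[X^4] = M′′′′(0) = 2865/16

M_X(t) = e^(5*e^(t)/2 - 5/2)
M′(t) = 5*e^(-5/2)*e^(t)*e^(5*e^(t)/2)/2
M′′(t) = (25*e^(2*t)*e^(5*e^(t)/2) + 10*e^(t)*e^(5*e^(t)/2))*e^(-5/2)/4
M′′′(t) = (125*e^(3*t)*e^(5*e^(t)/2) + 150*e^(2*t)*e^(5*e^(t)/2) + 20*e^(t)*e^(5*e^(t)/2))*e^(-5/2)/8
M′′′′(t) = (625*e^(4*t)*e^(5*e^(t)/2) + 1500*e^(3*t)*e^(5*e^(t)/2) + 700*e^(2*t)*e^(5*e^(t)/2) + 40*e^(t)*e^(5*e^(t)/2))*e^(-5/2)/16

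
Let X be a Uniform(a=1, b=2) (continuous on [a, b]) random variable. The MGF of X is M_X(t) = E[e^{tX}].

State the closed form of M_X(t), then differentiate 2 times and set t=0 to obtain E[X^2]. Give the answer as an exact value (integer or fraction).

M_X(t) = (e^(2*t) - e^(t))/t
M^(2)(t) = (4*t^2*e^(2*t) - t^2*e^(t) - 4*t*e^(2*t) + 2*t*e^(t) + 2*e^(2*t) - 2*e^(t))/t^3

E[X^2] = M^(2)(0) = 7/3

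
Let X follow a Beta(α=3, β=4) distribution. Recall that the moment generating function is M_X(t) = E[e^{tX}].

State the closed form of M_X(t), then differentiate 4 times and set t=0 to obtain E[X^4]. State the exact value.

E[X^4] = M′′′′(0) = 1/14

M_X(t) = ₁F₁(3; 7; t)
M′(t) = 3*₁F₁(4; 8; t)/7
M′′(t) = 3*₁F₁(5; 9; t)/14
M′′′(t) = 5*₁F₁(6; 10; t)/42
M′′′′(t) = ₁F₁(7; 11; t)/14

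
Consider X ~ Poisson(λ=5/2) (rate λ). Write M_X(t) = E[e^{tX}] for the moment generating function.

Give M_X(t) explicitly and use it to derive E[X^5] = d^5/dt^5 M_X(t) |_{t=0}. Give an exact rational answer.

M_X(t) = e^(5*e^(t)/2 - 5/2)
M′(t) = 5*e^(-5/2)*e^(t)*e^(5*e^(t)/2)/2
M′′(t) = (25*e^(2*t)*e^(5*e^(t)/2) + 10*e^(t)*e^(5*e^(t)/2))*e^(-5/2)/4
M′′′(t) = (125*e^(3*t)*e^(5*e^(t)/2) + 150*e^(2*t)*e^(5*e^(t)/2) + 20*e^(t)*e^(5*e^(t)/2))*e^(-5/2)/8
M′′′′(t) = (625*e^(4*t)*e^(5*e^(t)/2) + 1500*e^(3*t)*e^(5*e^(t)/2) + 700*e^(2*t)*e^(5*e^(t)/2) + 40*e^(t)*e^(5*e^(t)/2))*e^(-5/2)/16
M′′′′′(t) = (3125*e^(5*t)*e^(5*e^(t)/2) + 12500*e^(4*t)*e^(5*e^(t)/2) + 12500*e^(3*t)*e^(5*e^(t)/2) + 3000*e^(2*t)*e^(5*e^(t)/2) + 80*e^(t)*e^(5*e^(t)/2))*e^(-5/2)/32

E[X^5] = M′′′′′(0) = 31205/32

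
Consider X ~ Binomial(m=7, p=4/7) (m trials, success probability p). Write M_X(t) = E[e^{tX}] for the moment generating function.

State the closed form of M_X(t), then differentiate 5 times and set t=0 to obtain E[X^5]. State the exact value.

M_X(t) = (4*e^(t)/7 + 3/7)^7

E[X^5] = M^(5)(0) = 5374564/2401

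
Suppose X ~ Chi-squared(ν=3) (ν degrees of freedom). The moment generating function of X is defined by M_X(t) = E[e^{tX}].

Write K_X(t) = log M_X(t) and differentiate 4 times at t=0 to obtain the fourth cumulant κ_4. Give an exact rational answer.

κ_4 = K^(4)(0) = 144

M_X(t) = (1 - 2*t)^(-3/2)
K_X(t) = log M_X(t) = -3*log(1 - 2*t)/2
K^(4)(t) = 144/(16*t^4 - 32*t^3 + 24*t^2 - 8*t + 1)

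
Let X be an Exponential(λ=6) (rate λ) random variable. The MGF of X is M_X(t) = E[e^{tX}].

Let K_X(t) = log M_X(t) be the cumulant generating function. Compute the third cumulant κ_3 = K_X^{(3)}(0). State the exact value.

κ_3 = K^(3)(0) = 1/108

M_X(t) = 6/(6 - t)
K_X(t) = log M_X(t) = -log(6 - t) + log(6)
K^(3)(t) = -2/(t^3 - 18*t^2 + 108*t - 216)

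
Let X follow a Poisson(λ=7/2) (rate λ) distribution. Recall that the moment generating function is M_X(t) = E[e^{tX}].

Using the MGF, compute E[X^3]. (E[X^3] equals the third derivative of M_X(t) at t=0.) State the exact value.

M_X(t) = e^(7*e^(t)/2 - 7/2)
dM/dt = 7*e^(-7/2)*e^(t)*e^(7*e^(t)/2)/2
d^2M/dt^2 = (49*e^(2*t)*e^(7*e^(t)/2) + 14*e^(t)*e^(7*e^(t)/2))*e^(-7/2)/4
d^3M/dt^3 = (343*e^(3*t)*e^(7*e^(t)/2) + 294*e^(2*t)*e^(7*e^(t)/2) + 28*e^(t)*e^(7*e^(t)/2))*e^(-7/2)/8

E[X^3] = d^3M/dt^3 |_{t=0} = 665/8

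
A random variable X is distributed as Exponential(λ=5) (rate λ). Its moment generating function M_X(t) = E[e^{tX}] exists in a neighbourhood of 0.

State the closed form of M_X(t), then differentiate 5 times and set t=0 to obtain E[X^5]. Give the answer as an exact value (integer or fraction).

E[X^5] = D^5[M](0) = 24/625

M_X(t) = 5/(5 - t)
D^5[M](t) = 600/(t^6 - 30*t^5 + 375*t^4 - 2500*t^3 + 9375*t^2 - 18750*t + 15625)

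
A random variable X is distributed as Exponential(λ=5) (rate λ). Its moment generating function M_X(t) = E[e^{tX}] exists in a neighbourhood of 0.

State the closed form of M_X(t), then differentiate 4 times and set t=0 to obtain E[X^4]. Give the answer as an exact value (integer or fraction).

E[X^4] = d^4M/dt^4 |_{t=0} = 24/625

M_X(t) = 5/(5 - t)
dM/dt = 5/(t^2 - 10*t + 25)
d^2M/dt^2 = -10/(t^3 - 15*t^2 + 75*t - 125)
d^3M/dt^3 = 30/(t^4 - 20*t^3 + 150*t^2 - 500*t + 625)
d^4M/dt^4 = -120/(t^5 - 25*t^4 + 250*t^3 - 1250*t^2 + 3125*t - 3125)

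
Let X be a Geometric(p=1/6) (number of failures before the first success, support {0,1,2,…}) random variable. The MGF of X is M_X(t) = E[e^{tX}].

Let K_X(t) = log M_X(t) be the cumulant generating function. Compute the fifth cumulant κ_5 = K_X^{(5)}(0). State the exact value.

κ_5 = d^5K/dt^5 |_{t=0} = 119130

M_X(t) = 1/(6*(1 - 5*e^(t)/6))
K_X(t) = log M_X(t) = -log(1 - 5*e^(t)/6) - log(6)
dK/dt = -5*e^(t)/(5*e^(t) - 6)
d^2K/dt^2 = 30*e^(t)/(25*e^(2*t) - 60*e^(t) + 36)
d^3K/dt^3 = (-150*e^(2*t) - 180*e^(t))/(125*e^(3*t) - 450*e^(2*t) + 540*e^(t) - 216)
d^4K/dt^4 = (750*e^(3*t) + 3600*e^(2*t) + 1080*e^(t))/(625*e^(4*t) - 3000*e^(3*t) + 5400*e^(2*t) - 4320*e^(t) + 1296)
d^5K/dt^5 = (-3750*e^(4*t) - 49500*e^(3*t) - 59400*e^(2*t) - 6480*e^(t))/(3125*e^(5*t) - 18750*e^(4*t) + 45000*e^(3*t) - 54000*e^(2*t) + 32400*e^(t) - 7776)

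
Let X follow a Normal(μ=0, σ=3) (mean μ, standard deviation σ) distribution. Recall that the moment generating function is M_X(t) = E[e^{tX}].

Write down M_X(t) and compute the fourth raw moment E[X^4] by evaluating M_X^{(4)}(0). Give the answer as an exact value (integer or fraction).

M_X(t) = e^(9*t^2/2)
M′(t) = 9*t*e^(9*t^2/2)
M′′(t) = 81*t^2*e^(9*t^2/2) + 9*e^(9*t^2/2)
M′′′(t) = 729*t^3*e^(9*t^2/2) + 243*t*e^(9*t^2/2)
M′′′′(t) = 6561*t^4*e^(9*t^2/2) + 4374*t^2*e^(9*t^2/2) + 243*e^(9*t^2/2)

E[X^4] = M′′′′(0) = 243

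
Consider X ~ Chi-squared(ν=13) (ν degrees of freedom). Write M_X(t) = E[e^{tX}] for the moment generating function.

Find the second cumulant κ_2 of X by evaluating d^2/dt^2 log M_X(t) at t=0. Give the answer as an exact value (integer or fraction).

M_X(t) = (1 - 2*t)^(-13/2)
K_X(t) = log M_X(t) = -13*log(1 - 2*t)/2
K^(2)(t) = 26/(4*t^2 - 4*t + 1)

κ_2 = K^(2)(0) = 26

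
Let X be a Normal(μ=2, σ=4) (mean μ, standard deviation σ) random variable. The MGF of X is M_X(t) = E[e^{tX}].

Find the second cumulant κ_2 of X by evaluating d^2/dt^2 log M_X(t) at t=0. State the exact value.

κ_2 = K^(2)(0) = 16

M_X(t) = e^(8*t^2 + 2*t)
K_X(t) = log M_X(t) = 8*t^2 + 2*t
K^(2)(t) = 16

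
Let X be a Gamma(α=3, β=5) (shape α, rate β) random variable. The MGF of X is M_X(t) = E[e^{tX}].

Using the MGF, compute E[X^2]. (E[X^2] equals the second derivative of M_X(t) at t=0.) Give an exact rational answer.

E[X^2] = M^(2)(0) = 12/25

M_X(t) = 125/(5 - t)^3
M^(2)(t) = -1500/(t^5 - 25*t^4 + 250*t^3 - 1250*t^2 + 3125*t - 3125)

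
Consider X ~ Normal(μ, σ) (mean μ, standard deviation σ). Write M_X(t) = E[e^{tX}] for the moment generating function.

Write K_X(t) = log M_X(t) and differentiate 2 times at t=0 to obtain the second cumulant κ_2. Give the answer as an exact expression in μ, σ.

κ_2 = D^2[K](0) = σ^2

M_X(t) = e^(μ*t + σ^2*t^2/2)
K_X(t) = log M_X(t) = μ*t + σ^2*t^2/2
D^2[K](t) = σ^2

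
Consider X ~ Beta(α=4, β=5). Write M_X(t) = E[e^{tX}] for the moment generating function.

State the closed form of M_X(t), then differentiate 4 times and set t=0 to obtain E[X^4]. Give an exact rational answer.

E[X^4] = d^4M/dt^4 |_{t=0} = 7/99

M_X(t) = ₁F₁(4; 9; t)
dM/dt = 4*₁F₁(5; 10; t)/9
d^2M/dt^2 = 2*₁F₁(6; 11; t)/9
d^3M/dt^3 = 4*₁F₁(7; 12; t)/33
d^4M/dt^4 = 7*₁F₁(8; 13; t)/99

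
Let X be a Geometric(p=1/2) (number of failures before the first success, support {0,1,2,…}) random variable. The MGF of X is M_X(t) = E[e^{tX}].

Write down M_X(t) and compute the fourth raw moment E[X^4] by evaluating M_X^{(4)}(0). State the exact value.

M_X(t) = 1/(2*(1 - e^(t)/2))
D^4[M](t) = (-e^(4*t) - 22*e^(3*t) - 44*e^(2*t) - 8*e^(t))/(e^(5*t) - 10*e^(4*t) + 40*e^(3*t) - 80*e^(2*t) + 80*e^(t) - 32)

E[X^4] = D^4[M](0) = 75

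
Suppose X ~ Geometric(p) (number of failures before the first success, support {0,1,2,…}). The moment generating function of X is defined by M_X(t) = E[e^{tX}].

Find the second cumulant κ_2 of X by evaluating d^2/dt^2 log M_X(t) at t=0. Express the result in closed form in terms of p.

κ_2 = K′′(0) = (1 - p)/p^2

M_X(t) = p/(-(1 - p)*e^(t) + 1)
K_X(t) = log M_X(t) = log(p) - log(-(1 - p)*e^(t) + 1)
K′(t) = (-p*e^(t) + e^(t))/(p*e^(t) - e^(t) + 1)
K′′(t) = (-p*e^(t) + e^(t))/(p^2*e^(2*t) - 2*p*e^(2*t) + 2*p*e^(t) + e^(2*t) - 2*e^(t) + 1)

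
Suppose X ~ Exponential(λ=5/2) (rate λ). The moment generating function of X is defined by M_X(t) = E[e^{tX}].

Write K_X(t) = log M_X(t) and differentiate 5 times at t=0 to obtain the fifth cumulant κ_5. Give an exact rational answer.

κ_5 = K^(5)(0) = 768/3125

M_X(t) = 5/(2*(5/2 - t))
K_X(t) = log M_X(t) = -log(5/2 - t) - log(2) + log(5)
K^(5)(t) = -768/(32*t^5 - 400*t^4 + 2000*t^3 - 5000*t^2 + 6250*t - 3125)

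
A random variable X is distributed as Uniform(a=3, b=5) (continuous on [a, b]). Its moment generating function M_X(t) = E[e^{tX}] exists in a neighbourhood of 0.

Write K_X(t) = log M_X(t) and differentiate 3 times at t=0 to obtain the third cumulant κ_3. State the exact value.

M_X(t) = (e^(5*t) - e^(3*t))/(2*t)
K_X(t) = log M_X(t) = -log(t) + log(e^(5*t) - e^(3*t)) - log(2)
D^3[K](t) = (8*t^3*e^(4*t) + 8*t^3*e^(2*t) - 2*e^(6*t) + 6*e^(4*t) - 6*e^(2*t) + 2)/(t^3*e^(6*t) - 3*t^3*e^(4*t) + 3*t^3*e^(2*t) - t^3)

κ_3 = D^3[K](0) = 0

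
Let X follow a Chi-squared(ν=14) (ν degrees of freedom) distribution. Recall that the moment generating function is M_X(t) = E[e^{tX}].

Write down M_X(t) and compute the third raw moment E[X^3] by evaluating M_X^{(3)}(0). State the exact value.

M_X(t) = (1 - 2*t)^(-7)
dM/dt = 14/(256*t^8 - 1024*t^7 + 1792*t^6 - 1792*t^5 + 1120*t^4 - 448*t^3 + 112*t^2 - 16*t + 1)
d^2M/dt^2 = -224/(512*t^9 - 2304*t^8 + 4608*t^7 - 5376*t^6 + 4032*t^5 - 2016*t^4 + 672*t^3 - 144*t^2 + 18*t - 1)
d^3M/dt^3 = 4032/(1024*t^10 - 5120*t^9 + 11520*t^8 - 15360*t^7 + 13440*t^6 - 8064*t^5 + 3360*t^4 - 960*t^3 + 180*t^2 - 20*t + 1)

E[X^3] = d^3M/dt^3 |_{t=0} = 4032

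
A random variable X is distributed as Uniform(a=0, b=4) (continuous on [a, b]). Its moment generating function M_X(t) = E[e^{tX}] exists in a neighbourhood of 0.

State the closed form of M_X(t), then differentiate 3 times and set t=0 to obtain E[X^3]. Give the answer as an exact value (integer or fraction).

E[X^3] = M′′′(0) = 16

M_X(t) = (e^(4*t) - 1)/(4*t)
M′(t) = (4*t*e^(4*t) - e^(4*t) + 1)/(4*t^2)
M′′(t) = (8*t^2*e^(4*t) - 4*t*e^(4*t) + e^(4*t) - 1)/(2*t^3)
M′′′(t) = (32*t^3*e^(4*t) - 24*t^2*e^(4*t) + 12*t*e^(4*t) - 3*e^(4*t) + 3)/(2*t^4)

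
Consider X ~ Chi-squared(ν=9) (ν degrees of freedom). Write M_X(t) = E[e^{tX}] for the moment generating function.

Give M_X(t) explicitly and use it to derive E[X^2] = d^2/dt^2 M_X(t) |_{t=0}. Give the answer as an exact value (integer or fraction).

M_X(t) = (1 - 2*t)^(-9/2)
M′(t) = -9/(32*t^5*√(1 - 2*t) - 80*t^4*√(1 - 2*t) + 80*t^3*√(1 - 2*t) - 40*t^2*√(1 - 2*t) + 10*t*√(1 - 2*t) - √(1 - 2*t))
M′′(t) = 99/(64*t^6*√(1 - 2*t) - 192*t^5*√(1 - 2*t) + 240*t^4*√(1 - 2*t) - 160*t^3*√(1 - 2*t) + 60*t^2*√(1 - 2*t) - 12*t*√(1 - 2*t) + √(1 - 2*t))

E[X^2] = M′′(0) = 99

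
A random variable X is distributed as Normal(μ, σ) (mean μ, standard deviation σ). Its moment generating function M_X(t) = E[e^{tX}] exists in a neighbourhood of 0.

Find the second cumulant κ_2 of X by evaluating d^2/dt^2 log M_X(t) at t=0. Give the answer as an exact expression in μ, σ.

κ_2 = D^2[K](0) = σ^2

M_X(t) = e^(μ*t + σ^2*t^2/2)
K_X(t) = log M_X(t) = μ*t + σ^2*t^2/2
D^2[K](t) = σ^2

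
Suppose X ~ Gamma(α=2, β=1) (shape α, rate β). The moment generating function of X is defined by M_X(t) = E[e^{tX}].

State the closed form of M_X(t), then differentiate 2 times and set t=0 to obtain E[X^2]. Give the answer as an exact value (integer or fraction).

E[X^2] = M′′(0) = 6

M_X(t) = (1 - t)^(-2)
M′(t) = -2/(t^3 - 3*t^2 + 3*t - 1)
M′′(t) = 6/(t^4 - 4*t^3 + 6*t^2 - 4*t + 1)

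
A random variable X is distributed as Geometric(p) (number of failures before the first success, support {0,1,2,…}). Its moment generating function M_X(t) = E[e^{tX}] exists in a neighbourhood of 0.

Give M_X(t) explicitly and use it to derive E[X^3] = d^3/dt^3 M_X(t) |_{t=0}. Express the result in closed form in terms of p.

E[X^3] = d^3M/dt^3 |_{t=0} = -1 + 7/p - 12/p^2 + 6/p^3

M_X(t) = p/(-(1 - p)*e^(t) + 1)
dM/dt = (-p^2*e^(t) + p*e^(t))/(p^2*e^(2*t) - 2*p*e^(2*t) + 2*p*e^(t) + e^(2*t) - 2*e^(t) + 1)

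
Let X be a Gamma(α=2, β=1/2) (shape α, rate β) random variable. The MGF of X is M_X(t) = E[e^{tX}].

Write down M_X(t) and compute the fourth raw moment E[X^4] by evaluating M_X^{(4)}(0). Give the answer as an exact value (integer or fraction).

E[X^4] = D^4[M](0) = 1920

M_X(t) = 1/(4*(1/2 - t)^2)
D^4[M](t) = 1920/(64*t^6 - 192*t^5 + 240*t^4 - 160*t^3 + 60*t^2 - 12*t + 1)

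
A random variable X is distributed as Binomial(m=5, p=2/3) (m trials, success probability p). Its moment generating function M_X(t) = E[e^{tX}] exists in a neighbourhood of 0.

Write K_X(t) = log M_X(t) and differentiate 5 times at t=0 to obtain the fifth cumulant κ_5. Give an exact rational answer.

M_X(t) = (2*e^(t)/3 + 1/3)^5
K_X(t) = log M_X(t) = 5*log(2*e^(t)/3 + 1/3)
D^5[K](t) = (-80*e^(4*t) + 440*e^(3*t) - 220*e^(2*t) + 10*e^(t))/(32*e^(5*t) + 80*e^(4*t) + 80*e^(3*t) + 40*e^(2*t) + 10*e^(t) + 1)

κ_5 = D^5[K](0) = 50/81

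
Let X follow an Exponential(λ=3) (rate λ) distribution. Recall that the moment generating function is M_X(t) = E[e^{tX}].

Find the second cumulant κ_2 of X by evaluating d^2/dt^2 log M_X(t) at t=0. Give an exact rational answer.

M_X(t) = 3/(3 - t)
K_X(t) = log M_X(t) = -log(3 - t) + log(3)
D^2[K](t) = 1/(t^2 - 6*t + 9)

κ_2 = D^2[K](0) = 1/9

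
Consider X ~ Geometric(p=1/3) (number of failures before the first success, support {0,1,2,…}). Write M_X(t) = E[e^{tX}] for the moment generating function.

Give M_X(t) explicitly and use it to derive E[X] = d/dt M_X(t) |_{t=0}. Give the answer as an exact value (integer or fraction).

E[X] = dM/dt |_{t=0} = 2

M_X(t) = 1/(3*(1 - 2*e^(t)/3))
dM/dt = 2*e^(t)/(4*e^(2*t) - 12*e^(t) + 9)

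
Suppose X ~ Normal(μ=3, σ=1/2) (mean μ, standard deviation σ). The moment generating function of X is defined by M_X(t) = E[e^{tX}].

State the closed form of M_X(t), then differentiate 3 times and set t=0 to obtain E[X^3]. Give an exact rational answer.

E[X^3] = d^3M/dt^3 |_{t=0} = 117/4

M_X(t) = e^(t^2/8 + 3*t)
dM/dt = t*e^(3*t)*e^(t^2/8)/4 + 3*e^(3*t)*e^(t^2/8)
d^2M/dt^2 = t^2*e^(3*t)*e^(t^2/8)/16 + 3*t*e^(3*t)*e^(t^2/8)/2 + 37*e^(3*t)*e^(t^2/8)/4
d^3M/dt^3 = t^3*e^(3*t)*e^(t^2/8)/64 + 9*t^2*e^(3*t)*e^(t^2/8)/16 + 111*t*e^(3*t)*e^(t^2/8)/16 + 117*e^(3*t)*e^(t^2/8)/4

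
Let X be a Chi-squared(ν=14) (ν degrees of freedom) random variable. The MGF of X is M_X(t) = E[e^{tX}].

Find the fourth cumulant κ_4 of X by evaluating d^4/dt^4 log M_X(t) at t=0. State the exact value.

κ_4 = K^(4)(0) = 672

M_X(t) = (1 - 2*t)^(-7)
K_X(t) = log M_X(t) = -7*log(1 - 2*t)
K^(4)(t) = 672/(16*t^4 - 32*t^3 + 24*t^2 - 8*t + 1)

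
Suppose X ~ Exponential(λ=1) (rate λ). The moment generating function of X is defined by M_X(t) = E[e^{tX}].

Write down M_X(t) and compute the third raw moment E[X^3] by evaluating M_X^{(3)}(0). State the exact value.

M_X(t) = 1/(1 - t)
M′(t) = 1/(t^2 - 2*t + 1)
M′′(t) = -2/(t^3 - 3*t^2 + 3*t - 1)
M′′′(t) = 6/(t^4 - 4*t^3 + 6*t^2 - 4*t + 1)

E[X^3] = M′′′(0) = 6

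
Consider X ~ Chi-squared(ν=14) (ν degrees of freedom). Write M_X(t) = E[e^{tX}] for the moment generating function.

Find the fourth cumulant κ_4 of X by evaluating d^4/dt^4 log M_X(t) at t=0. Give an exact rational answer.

M_X(t) = (1 - 2*t)^(-7)
K_X(t) = log M_X(t) = -7*log(1 - 2*t)
K′(t) = -14/(2*t - 1)
K′′(t) = 28/(4*t^2 - 4*t + 1)
K′′′(t) = -112/(8*t^3 - 12*t^2 + 6*t - 1)
K′′′′(t) = 672/(16*t^4 - 32*t^3 + 24*t^2 - 8*t + 1)

κ_4 = K′′′′(0) = 672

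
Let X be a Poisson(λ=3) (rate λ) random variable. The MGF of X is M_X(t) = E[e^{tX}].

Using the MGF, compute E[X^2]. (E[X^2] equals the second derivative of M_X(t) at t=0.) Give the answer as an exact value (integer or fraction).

E[X^2] = D^2[M](0) = 12

M_X(t) = e^(3*e^(t) - 3)
D^2[M](t) = (9*e^(2*t)*e^(3*e^(t)) + 3*e^(t)*e^(3*e^(t)))*e^(-3)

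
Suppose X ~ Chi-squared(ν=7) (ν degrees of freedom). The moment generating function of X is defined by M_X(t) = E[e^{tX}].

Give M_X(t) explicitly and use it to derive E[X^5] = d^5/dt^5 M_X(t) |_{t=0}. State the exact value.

E[X^5] = M^(5)(0) = 135135

M_X(t) = (1 - 2*t)^(-7/2)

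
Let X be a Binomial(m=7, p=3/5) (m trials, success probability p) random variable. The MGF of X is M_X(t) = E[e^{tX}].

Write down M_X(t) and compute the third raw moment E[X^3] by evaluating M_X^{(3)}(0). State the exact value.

E[X^3] = d^3M/dt^3 |_{t=0} = 2373/25

M_X(t) = (3*e^(t)/5 + 2/5)^7
dM/dt = 15309*e^(7*t)/78125 + 61236*e^(6*t)/78125 + 20412*e^(5*t)/15625 + 18144*e^(4*t)/15625 + 9072*e^(3*t)/15625 + 12096*e^(2*t)/78125 + 1344*e^(t)/78125
d^2M/dt^2 = 107163*e^(7*t)/78125 + 367416*e^(6*t)/78125 + 20412*e^(5*t)/3125 + 72576*e^(4*t)/15625 + 27216*e^(3*t)/15625 + 24192*e^(2*t)/78125 + 1344*e^(t)/78125
d^3M/dt^3 = 750141*e^(7*t)/78125 + 2204496*e^(6*t)/78125 + 20412*e^(5*t)/625 + 290304*e^(4*t)/15625 + 81648*e^(3*t)/15625 + 48384*e^(2*t)/78125 + 1344*e^(t)/78125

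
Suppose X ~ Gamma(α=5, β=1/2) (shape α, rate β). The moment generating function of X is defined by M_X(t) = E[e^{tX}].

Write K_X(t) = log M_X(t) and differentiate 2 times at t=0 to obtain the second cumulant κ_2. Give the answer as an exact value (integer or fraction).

M_X(t) = 1/(32*(1/2 - t)^5)
K_X(t) = log M_X(t) = -5*log(1/2 - t) - 5*log(2)
K′(t) = -10/(2*t - 1)
K′′(t) = 20/(4*t^2 - 4*t + 1)

κ_2 = K′′(0) = 20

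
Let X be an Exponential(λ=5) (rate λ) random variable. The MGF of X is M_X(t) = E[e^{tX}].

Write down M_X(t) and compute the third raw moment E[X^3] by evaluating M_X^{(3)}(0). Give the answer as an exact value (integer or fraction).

M_X(t) = 5/(5 - t)
dM/dt = 5/(t^2 - 10*t + 25)
d^2M/dt^2 = -10/(t^3 - 15*t^2 + 75*t - 125)
d^3M/dt^3 = 30/(t^4 - 20*t^3 + 150*t^2 - 500*t + 625)

E[X^3] = d^3M/dt^3 |_{t=0} = 6/125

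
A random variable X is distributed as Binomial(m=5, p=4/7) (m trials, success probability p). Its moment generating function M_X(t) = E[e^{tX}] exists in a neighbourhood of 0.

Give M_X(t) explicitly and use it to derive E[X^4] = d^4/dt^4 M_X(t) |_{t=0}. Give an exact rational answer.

M_X(t) = (4*e^(t)/7 + 3/7)^5
M′(t) = 5120*e^(5*t)/16807 + 15360*e^(4*t)/16807 + 17280*e^(3*t)/16807 + 8640*e^(2*t)/16807 + 1620*e^(t)/16807
M′′(t) = 25600*e^(5*t)/16807 + 61440*e^(4*t)/16807 + 51840*e^(3*t)/16807 + 17280*e^(2*t)/16807 + 1620*e^(t)/16807
M′′′(t) = 128000*e^(5*t)/16807 + 245760*e^(4*t)/16807 + 155520*e^(3*t)/16807 + 34560*e^(2*t)/16807 + 1620*e^(t)/16807
M′′′′(t) = 640000*e^(5*t)/16807 + 983040*e^(4*t)/16807 + 466560*e^(3*t)/16807 + 69120*e^(2*t)/16807 + 1620*e^(t)/16807

E[X^4] = M′′′′(0) = 308620/2401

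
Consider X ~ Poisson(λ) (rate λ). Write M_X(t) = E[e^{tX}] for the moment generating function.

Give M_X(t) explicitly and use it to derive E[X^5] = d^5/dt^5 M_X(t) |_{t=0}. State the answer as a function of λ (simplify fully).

E[X^5] = d^5M/dt^5 |_{t=0} = λ*(λ^4 + 10*λ^3 + 25*λ^2 + 15*λ + 1)

M_X(t) = e^(λ*(e^(t) - 1))
dM/dt = λ*e^(-λ)*e^(t)*e^(λ*e^(t))
d^2M/dt^2 = (λ^2*e^(2*t)*e^(λ*e^(t)) + λ*e^(t)*e^(λ*e^(t)))*e^(-λ)
d^3M/dt^3 = (λ^3*e^(3*t)*e^(λ*e^(t)) + 3*λ^2*e^(2*t)*e^(λ*e^(t)) + λ*e^(t)*e^(λ*e^(t)))*e^(-λ)
d^4M/dt^4 = (λ^4*e^(4*t)*e^(λ*e^(t)) + 6*λ^3*e^(3*t)*e^(λ*e^(t)) + 7*λ^2*e^(2*t)*e^(λ*e^(t)) + λ*e^(t)*e^(λ*e^(t)))*e^(-λ)
d^5M/dt^5 = (λ^5*e^(5*t)*e^(λ*e^(t)) + 10*λ^4*e^(4*t)*e^(λ*e^(t)) + 25*λ^3*e^(3*t)*e^(λ*e^(t)) + 15*λ^2*e^(2*t)*e^(λ*e^(t)) + λ*e^(t)*e^(λ*e^(t)))*e^(-λ)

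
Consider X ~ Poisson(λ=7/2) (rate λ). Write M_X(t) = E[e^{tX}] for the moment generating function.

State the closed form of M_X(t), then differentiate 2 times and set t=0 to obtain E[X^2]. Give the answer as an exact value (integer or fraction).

E[X^2] = M′′(0) = 63/4

M_X(t) = e^(7*e^(t)/2 - 7/2)
M′(t) = 7*e^(-7/2)*e^(t)*e^(7*e^(t)/2)/2
M′′(t) = (49*e^(2*t)*e^(7*e^(t)/2) + 14*e^(t)*e^(7*e^(t)/2))*e^(-7/2)/4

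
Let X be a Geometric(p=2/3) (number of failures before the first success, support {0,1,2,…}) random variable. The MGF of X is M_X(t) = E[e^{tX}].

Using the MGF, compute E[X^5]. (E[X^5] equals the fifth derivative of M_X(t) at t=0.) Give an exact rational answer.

M_X(t) = 2/(3*(1 - e^(t)/3))
M′(t) = 2*e^(t)/(e^(2*t) - 6*e^(t) + 9)
M′′(t) = (-2*e^(2*t) - 6*e^(t))/(e^(3*t) - 9*e^(2*t) + 27*e^(t) - 27)
M′′′(t) = (2*e^(3*t) + 24*e^(2*t) + 18*e^(t))/(e^(4*t) - 12*e^(3*t) + 54*e^(2*t) - 108*e^(t) + 81)
M′′′′(t) = (-2*e^(4*t) - 66*e^(3*t) - 198*e^(2*t) - 54*e^(t))/(e^(5*t) - 15*e^(4*t) + 90*e^(3*t) - 270*e^(2*t) + 405*e^(t) - 243)
M′′′′′(t) = (2*e^(5*t) + 156*e^(4*t) + 1188*e^(3*t) + 1404*e^(2*t) + 162*e^(t))/(e^(6*t) - 18*e^(5*t) + 135*e^(4*t) - 540*e^(3*t) + 1215*e^(2*t) - 1458*e^(t) + 729)

E[X^5] = M′′′′′(0) = 91/2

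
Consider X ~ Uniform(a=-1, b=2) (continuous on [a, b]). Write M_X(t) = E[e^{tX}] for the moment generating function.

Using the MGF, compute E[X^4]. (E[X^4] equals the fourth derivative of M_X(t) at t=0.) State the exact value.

M_X(t) = (e^(2*t) - e^(-t))/(3*t)
M^(4)(t) = (16*t^4*e^(3*t) - t^4 - 32*t^3*e^(3*t) - 4*t^3 + 48*t^2*e^(3*t) - 12*t^2 - 48*t*e^(3*t) - 24*t + 24*e^(3*t) - 24)*e^(-t)/(3*t^5)

E[X^4] = M^(4)(0) = 11/5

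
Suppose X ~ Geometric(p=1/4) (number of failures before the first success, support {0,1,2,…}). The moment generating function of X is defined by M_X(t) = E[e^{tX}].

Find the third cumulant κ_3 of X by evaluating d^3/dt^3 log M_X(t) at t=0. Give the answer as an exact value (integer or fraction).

M_X(t) = 1/(4*(1 - 3*e^(t)/4))
K_X(t) = log M_X(t) = -log(1 - 3*e^(t)/4) - 2*log(2)
K^(3)(t) = (-36*e^(2*t) - 48*e^(t))/(27*e^(3*t) - 108*e^(2*t) + 144*e^(t) - 64)

κ_3 = K^(3)(0) = 84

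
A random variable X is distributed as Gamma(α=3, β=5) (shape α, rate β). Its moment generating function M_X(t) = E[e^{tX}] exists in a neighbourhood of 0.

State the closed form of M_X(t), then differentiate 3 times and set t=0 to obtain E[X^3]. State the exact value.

M_X(t) = 125/(5 - t)^3
D^3[M](t) = 7500/(t^6 - 30*t^5 + 375*t^4 - 2500*t^3 + 9375*t^2 - 18750*t + 15625)

E[X^3] = D^3[M](0) = 12/25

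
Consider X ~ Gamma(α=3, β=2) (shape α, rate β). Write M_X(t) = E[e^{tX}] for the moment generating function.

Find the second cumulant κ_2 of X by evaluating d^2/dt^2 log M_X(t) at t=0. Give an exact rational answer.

κ_2 = d^2K/dt^2 |_{t=0} = 3/4

M_X(t) = 8/(2 - t)^3
K_X(t) = log M_X(t) = -3*log(2 - t) + 3*log(2)
dK/dt = -3/(t - 2)
d^2K/dt^2 = 3/(t^2 - 4*t + 4)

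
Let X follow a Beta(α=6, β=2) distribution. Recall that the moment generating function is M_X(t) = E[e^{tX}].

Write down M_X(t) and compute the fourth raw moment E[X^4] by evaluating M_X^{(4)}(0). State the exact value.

M_X(t) = ₁F₁(6; 8; t)
M′(t) = 3*₁F₁(7; 9; t)/4
M′′(t) = 7*₁F₁(8; 10; t)/12
M′′′(t) = 7*₁F₁(9; 11; t)/15
M′′′′(t) = 21*₁F₁(10; 12; t)/55

E[X^4] = M′′′′(0) = 21/55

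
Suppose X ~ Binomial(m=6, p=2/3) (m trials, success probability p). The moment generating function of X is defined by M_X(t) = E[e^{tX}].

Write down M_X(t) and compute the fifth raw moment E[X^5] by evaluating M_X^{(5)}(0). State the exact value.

M_X(t) = (2*e^(t)/3 + 1/3)^6
M′(t) = 128*e^(6*t)/243 + 320*e^(5*t)/243 + 320*e^(4*t)/243 + 160*e^(3*t)/243 + 40*e^(2*t)/243 + 4*e^(t)/243
M′′(t) = 256*e^(6*t)/81 + 1600*e^(5*t)/243 + 1280*e^(4*t)/243 + 160*e^(3*t)/81 + 80*e^(2*t)/243 + 4*e^(t)/243
M′′′(t) = 512*e^(6*t)/27 + 8000*e^(5*t)/243 + 5120*e^(4*t)/243 + 160*e^(3*t)/27 + 160*e^(2*t)/243 + 4*e^(t)/243
M′′′′(t) = 1024*e^(6*t)/9 + 40000*e^(5*t)/243 + 20480*e^(4*t)/243 + 160*e^(3*t)/9 + 320*e^(2*t)/243 + 4*e^(t)/243
M′′′′′(t) = 2048*e^(6*t)/3 + 200000*e^(5*t)/243 + 81920*e^(4*t)/243 + 160*e^(3*t)/3 + 640*e^(2*t)/243 + 4*e^(t)/243

E[X^5] = M′′′′′(0) = 51268/27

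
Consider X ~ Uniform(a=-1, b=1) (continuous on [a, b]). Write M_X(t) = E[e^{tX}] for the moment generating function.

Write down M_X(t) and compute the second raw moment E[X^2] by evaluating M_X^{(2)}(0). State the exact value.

M_X(t) = (e^(t) - e^(-t))/(2*t)
M′(t) = (t*e^(2*t) + t - e^(2*t) + 1)*e^(-t)/(2*t^2)
M′′(t) = (t^2*e^(2*t) - t^2 - 2*t*e^(2*t) - 2*t + 2*e^(2*t) - 2)*e^(-t)/(2*t^3)

E[X^2] = M′′(0) = 1/3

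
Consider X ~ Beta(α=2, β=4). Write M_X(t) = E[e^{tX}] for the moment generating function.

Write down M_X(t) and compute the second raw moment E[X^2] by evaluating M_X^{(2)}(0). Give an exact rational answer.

E[X^2] = M^(2)(0) = 1/7

M_X(t) = ₁F₁(2; 6; t)
M^(2)(t) = ₁F₁(4; 8; t)/7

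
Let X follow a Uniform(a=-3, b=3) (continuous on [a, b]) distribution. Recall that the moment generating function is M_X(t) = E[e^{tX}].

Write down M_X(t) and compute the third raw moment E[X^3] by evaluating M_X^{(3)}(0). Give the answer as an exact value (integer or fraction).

E[X^3] = M^(3)(0) = 0

M_X(t) = (e^(3*t) - e^(-3*t))/(6*t)
M^(3)(t) = (9*t^3*e^(6*t) + 9*t^3 - 9*t^2*e^(6*t) + 9*t^2 + 6*t*e^(6*t) + 6*t - 2*e^(6*t) + 2)*e^(-3*t)/(2*t^4)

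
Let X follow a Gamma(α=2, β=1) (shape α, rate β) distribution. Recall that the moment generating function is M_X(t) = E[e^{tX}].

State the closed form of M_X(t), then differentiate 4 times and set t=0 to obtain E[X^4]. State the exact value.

M_X(t) = (1 - t)^(-2)
dM/dt = -2/(t^3 - 3*t^2 + 3*t - 1)
d^2M/dt^2 = 6/(t^4 - 4*t^3 + 6*t^2 - 4*t + 1)
d^3M/dt^3 = -24/(t^5 - 5*t^4 + 10*t^3 - 10*t^2 + 5*t - 1)
d^4M/dt^4 = 120/(t^6 - 6*t^5 + 15*t^4 - 20*t^3 + 15*t^2 - 6*t + 1)

E[X^4] = d^4M/dt^4 |_{t=0} = 120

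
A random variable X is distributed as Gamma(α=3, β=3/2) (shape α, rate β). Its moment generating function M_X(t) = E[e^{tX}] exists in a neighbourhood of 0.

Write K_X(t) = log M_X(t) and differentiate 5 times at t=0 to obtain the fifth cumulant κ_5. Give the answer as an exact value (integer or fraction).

κ_5 = D^5[K](0) = 256/27

M_X(t) = 27/(8*(3/2 - t)^3)
K_X(t) = log M_X(t) = -3*log(3/2 - t) - 3*log(2) + 3*log(3)
D^5[K](t) = -2304/(32*t^5 - 240*t^4 + 720*t^3 - 1080*t^2 + 810*t - 243)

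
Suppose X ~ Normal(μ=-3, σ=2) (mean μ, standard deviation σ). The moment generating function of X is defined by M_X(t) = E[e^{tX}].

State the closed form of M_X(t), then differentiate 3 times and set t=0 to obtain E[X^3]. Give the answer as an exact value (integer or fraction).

M_X(t) = e^(2*t^2 - 3*t)
D^3[M](t) = (64*t^3*e^(2*t^2) - 144*t^2*e^(2*t^2) + 156*t*e^(2*t^2) - 63*e^(2*t^2))*e^(-3*t)

E[X^3] = D^3[M](0) = -63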